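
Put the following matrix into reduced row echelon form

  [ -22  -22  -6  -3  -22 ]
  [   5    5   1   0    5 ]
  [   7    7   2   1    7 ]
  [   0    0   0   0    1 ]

[[1, 1, 0, 0, 0], [0, 0, 1, 0, 0], [0, 0, 0, 1, 0], [0, 0, 0, 0, 1]]

R1 := -1/22·R1
  [ 1  1  3/11  3/22  1 ]
  [ 5  5     1     0  5 ]
  [ 7  7     2     1  7 ]
  [ 0  0     0     0  1 ]
R2 := R2 − 5·R1
  [ 1  1   3/11    3/22  1 ]
  [ 0  0  -4/11  -15/22  0 ]
  [ 7  7      2       1  7 ]
  [ 0  0      0       0  1 ]
R3 := R3 − 7·R1
  [ 1  1   3/11    3/22  1 ]
  [ 0  0  -4/11  -15/22  0 ]
  [ 0  0   1/11    1/22  0 ]
  [ 0  0      0       0  1 ]
R2 := -11/4·R2
  [ 1  1  3/11  3/22  1 ]
  [ 0  0     1  15/8  0 ]
  [ 0  0  1/11  1/22  0 ]
  [ 0  0     0     0  1 ]
R3 := R3 − 1/11·R2
  [ 1  1  3/11  3/22  1 ]
  [ 0  0     1  15/8  0 ]
  [ 0  0     0  -1/8  0 ]
  [ 0  0     0     0  1 ]
R3 := -8·R3
  [ 1  1  3/11  3/22  1 ]
  [ 0  0     1  15/8  0 ]
  [ 0  0     0     1  0 ]
  [ 0  0     0     0  1 ]
R1 := R1 − R4
  [ 1  1  3/11  3/22  0 ]
  [ 0  0     1  15/8  0 ]
  [ 0  0     0     1  0 ]
  [ 0  0     0     0  1 ]
R2 := R2 − 15/8·R3
  [ 1  1  3/11  3/22  0 ]
  [ 0  0     1     0  0 ]
  [ 0  0     0     1  0 ]
  [ 0  0     0     0  1 ]
R1 := R1 − 3/22·R3
  [ 1  1  3/11  0  0 ]
  [ 0  0     1  0  0 ]
  [ 0  0     0  1  0 ]
  [ 0  0     0  0  1 ]
R1 := R1 − 3/11·R2
  [ 1  1  0  0  0 ]
  [ 0  0  1  0  0 ]
  [ 0  0  0  1  0 ]
  [ 0  0  0  0  1 ]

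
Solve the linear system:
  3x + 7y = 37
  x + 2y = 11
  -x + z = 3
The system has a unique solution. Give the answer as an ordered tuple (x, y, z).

Form the augmented matrix and row-reduce:
  [  3  7  0  |  37 ]
  [  1  2  0  |  11 ]
  [ -1  0  1  |   3 ]
Multiply r1 by 1/3.
  [  1  7/3  0  |  37/3 ]
  [  1    2  0  |    11 ]
  [ -1    0  1  |     3 ]
Subtract r1 from r2.
  [  1   7/3  0  |  37/3 ]
  [  0  -1/3  0  |  -4/3 ]
  [ -1     0  1  |     3 ]
Add r1 to r3.
  [ 1   7/3  0  |  37/3 ]
  [ 0  -1/3  0  |  -4/3 ]
  [ 0   7/3  1  |  46/3 ]
Multiply r2 by -3.
  [ 1  7/3  0  |  37/3 ]
  [ 0    1  0  |     4 ]
  [ 0  7/3  1  |  46/3 ]
Subtract 7/3 times r2 from r3.
  [ 1  7/3  0  |  37/3 ]
  [ 0    1  0  |     4 ]
  [ 0    0  1  |     6 ]
Subtract 7/3 times r2 from r1.
  [ 1  0  0  |  3 ]
  [ 0  1  0  |  4 ]
  [ 0  0  1  |  6 ]
Reading off the last column: x = 3, y = 4, z = 6.

(3, 4, 6)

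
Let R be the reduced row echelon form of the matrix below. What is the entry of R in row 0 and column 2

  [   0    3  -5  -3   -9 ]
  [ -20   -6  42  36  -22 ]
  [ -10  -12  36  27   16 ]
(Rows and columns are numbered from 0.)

-8/5

R1 <-> R2
  [ -20   -6  42  36  -22 ]
  [   0    3  -5  -3   -9 ]
  [ -10  -12  36  27   16 ]
R1 → -1/20·R1
  [   1  3/10  -21/10  -9/5  11/10 ]
  [   0     3      -5    -3     -9 ]
  [ -10   -12      36    27     16 ]
R3 → R3 + 10·R1
  [ 1  3/10  -21/10  -9/5  11/10 ]
  [ 0     3      -5    -3     -9 ]
  [ 0    -9      15     9     27 ]
R2 → 1/3·R2
  [ 1  3/10  -21/10  -9/5  11/10 ]
  [ 0     1    -5/3    -1     -3 ]
  [ 0    -9      15     9     27 ]
R3 → R3 + 9·R2
  [ 1  3/10  -21/10  -9/5  11/10 ]
  [ 0     1    -5/3    -1     -3 ]
  [ 0     0       0     0      0 ]
R1 → R1 − 3/10·R2
  [ 1  0  -8/5  -3/2   2 ]
  [ 0  1  -5/3    -1  -3 ]
  [ 0  0     0     0   0 ]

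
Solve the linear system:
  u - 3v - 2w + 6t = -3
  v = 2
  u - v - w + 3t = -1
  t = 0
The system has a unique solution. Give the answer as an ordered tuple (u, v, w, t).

(-1, 2, -2, 0)

Form the augmented matrix and row-reduce:
  [ 1  -3  -2  6  |  -3 ]
  [ 0   1   0  0  |   2 ]
  [ 1  -1  -1  3  |  -1 ]
  [ 0   0   0  1  |   0 ]
ρ3 → ρ3 − ρ1
  [ 1  -3  -2   6  |  -3 ]
  [ 0   1   0   0  |   2 ]
  [ 0   2   1  -3  |   2 ]
  [ 0   0   0   1  |   0 ]
ρ3 → ρ3 − 2·ρ2
  [ 1  -3  -2   6  |  -3 ]
  [ 0   1   0   0  |   2 ]
  [ 0   0   1  -3  |  -2 ]
  [ 0   0   0   1  |   0 ]
ρ3 → ρ3 + 3·ρ4
  [ 1  -3  -2  6  |  -3 ]
  [ 0   1   0  0  |   2 ]
  [ 0   0   1  0  |  -2 ]
  [ 0   0   0  1  |   0 ]
ρ1 → ρ1 − 6·ρ4
  [ 1  -3  -2  0  |  -3 ]
  [ 0   1   0  0  |   2 ]
  [ 0   0   1  0  |  -2 ]
  [ 0   0   0  1  |   0 ]
ρ1 → ρ1 + 2·ρ3
  [ 1  -3  0  0  |  -7 ]
  [ 0   1  0  0  |   2 ]
  [ 0   0  1  0  |  -2 ]
  [ 0   0  0  1  |   0 ]
ρ1 → ρ1 + 3·ρ2
  [ 1  0  0  0  |  -1 ]
  [ 0  1  0  0  |   2 ]
  [ 0  0  1  0  |  -2 ]
  [ 0  0  0  1  |   0 ]
Reading off the last column: u = -1, v = 2, w = -2, t = 0.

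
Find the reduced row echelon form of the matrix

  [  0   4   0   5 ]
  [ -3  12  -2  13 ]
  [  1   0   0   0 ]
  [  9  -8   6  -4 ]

[[1, 0, 0, 0], [0, 1, 0, 5/4], [0, 0, 1, 1], [0, 0, 0, 0]]

ρ1 ↔ ρ2
  [ -3  12  -2  13 ]
  [  0   4   0   5 ]
  [  1   0   0   0 ]
  [  9  -8   6  -4 ]
ρ1 ← -1/3·ρ1
  [ 1  -4  2/3  -13/3 ]
  [ 0   4    0      5 ]
  [ 1   0    0      0 ]
  [ 9  -8    6     -4 ]
ρ3 ← ρ3 − ρ1
  [ 1  -4   2/3  -13/3 ]
  [ 0   4     0      5 ]
  [ 0   4  -2/3   13/3 ]
  [ 9  -8     6     -4 ]
ρ4 ← ρ4 − 9·ρ1
  [ 1  -4   2/3  -13/3 ]
  [ 0   4     0      5 ]
  [ 0   4  -2/3   13/3 ]
  [ 0  28     0     35 ]
ρ2 ← 1/4·ρ2
  [ 1  -4   2/3  -13/3 ]
  [ 0   1     0    5/4 ]
  [ 0   4  -2/3   13/3 ]
  [ 0  28     0     35 ]
ρ3 ← ρ3 − 4·ρ2
  [ 1  -4   2/3  -13/3 ]
  [ 0   1     0    5/4 ]
  [ 0   0  -2/3   -2/3 ]
  [ 0  28     0     35 ]
ρ4 ← ρ4 − 28·ρ2
  [ 1  -4   2/3  -13/3 ]
  [ 0   1     0    5/4 ]
  [ 0   0  -2/3   -2/3 ]
  [ 0   0     0      0 ]
ρ3 ← -3/2·ρ3
  [ 1  -4  2/3  -13/3 ]
  [ 0   1    0    5/4 ]
  [ 0   0    1      1 ]
  [ 0   0    0      0 ]
ρ1 ← ρ1 − 2/3·ρ3
  [ 1  -4  0   -5 ]
  [ 0   1  0  5/4 ]
  [ 0   0  1    1 ]
  [ 0   0  0    0 ]
ρ1 ← ρ1 + 4·ρ2
  [ 1  0  0    0 ]
  [ 0  1  0  5/4 ]
  [ 0  0  1    1 ]
  [ 0  0  0    0 ]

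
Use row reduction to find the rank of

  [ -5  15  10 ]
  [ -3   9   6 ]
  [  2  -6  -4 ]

R1 ← -1/5·R1
  [  1  -3  -2 ]
  [ -3   9   6 ]
  [  2  -6  -4 ]
R2 ← R2 + 3·R1
  [ 1  -3  -2 ]
  [ 0   0   0 ]
  [ 2  -6  -4 ]
R3 ← R3 − 2·R1
  [ 1  -3  -2 ]
  [ 0   0   0 ]
  [ 0   0   0 ]
The reduced form has 1 nonzero row.

rank = 1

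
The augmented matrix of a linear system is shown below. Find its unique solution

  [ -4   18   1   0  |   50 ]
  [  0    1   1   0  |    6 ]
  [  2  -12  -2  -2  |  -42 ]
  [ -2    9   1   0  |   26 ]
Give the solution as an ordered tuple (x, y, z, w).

Multiply r1 by -1/4.
Subtract 2 times r1 from r3.
Add 2 times r1 to r4.
Add 3 times r2 to r3.
Multiply r3 by 2/3.
Subtract 1/2 times r3 from r4.
Multiply r4 by 3/2.
Add 4/3 times r4 to r3.
Subtract r3 from r2.
Add 1/4 times r3 to r1.
Add 9/2 times r2 to r1.
Reading off the last column: x = 6, y = 4, z = 2, w = 1.

(6, 4, 2, 1)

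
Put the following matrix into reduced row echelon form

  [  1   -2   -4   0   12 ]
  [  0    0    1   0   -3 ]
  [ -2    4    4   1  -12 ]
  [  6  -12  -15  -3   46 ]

[[1, -2, 0, 0, 0], [0, 0, 1, 0, 0], [0, 0, 0, 1, 0], [0, 0, 0, 0, 1]]

R3 → R3 + 2·R1
  [ 1   -2   -4   0  12 ]
  [ 0    0    1   0  -3 ]
  [ 0    0   -4   1  12 ]
  [ 6  -12  -15  -3  46 ]
R4 → R4 − 6·R1
  [ 1  -2  -4   0   12 ]
  [ 0   0   1   0   -3 ]
  [ 0   0  -4   1   12 ]
  [ 0   0   9  -3  -26 ]
R3 → R3 + 4·R2
  [ 1  -2  -4   0   12 ]
  [ 0   0   1   0   -3 ]
  [ 0   0   0   1    0 ]
  [ 0   0   9  -3  -26 ]
R4 → R4 − 9·R2
  [ 1  -2  -4   0  12 ]
  [ 0   0   1   0  -3 ]
  [ 0   0   0   1   0 ]
  [ 0   0   0  -3   1 ]
R4 → R4 + 3·R3
  [ 1  -2  -4  0  12 ]
  [ 0   0   1  0  -3 ]
  [ 0   0   0  1   0 ]
  [ 0   0   0  0   1 ]
R2 → R2 + 3·R4
  [ 1  -2  -4  0  12 ]
  [ 0   0   1  0   0 ]
  [ 0   0   0  1   0 ]
  [ 0   0   0  0   1 ]
R1 → R1 − 12·R4
  [ 1  -2  -4  0  0 ]
  [ 0   0   1  0  0 ]
  [ 0   0   0  1  0 ]
  [ 0   0   0  0  1 ]
R1 → R1 + 4·R2
  [ 1  -2  0  0  0 ]
  [ 0   0  1  0  0 ]
  [ 0   0  0  1  0 ]
  [ 0   0  0  0  1 ]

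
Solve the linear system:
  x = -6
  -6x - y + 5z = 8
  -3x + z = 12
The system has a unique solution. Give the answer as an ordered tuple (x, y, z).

(-6, -2, -6)

Form the augmented matrix and row-reduce:
  [  1   0  0  |  -6 ]
  [ -6  -1  5  |   8 ]
  [ -3   0  1  |  12 ]
R2 := R2 + 6·R1
  [  1   0  0  |   -6 ]
  [  0  -1  5  |  -28 ]
  [ -3   0  1  |   12 ]
R3 := R3 + 3·R1
  [ 1   0  0  |   -6 ]
  [ 0  -1  5  |  -28 ]
  [ 0   0  1  |   -6 ]
R2 := -1·R2
  [ 1  0   0  |  -6 ]
  [ 0  1  -5  |  28 ]
  [ 0  0   1  |  -6 ]
R2 := R2 + 5·R3
  [ 1  0  0  |  -6 ]
  [ 0  1  0  |  -2 ]
  [ 0  0  1  |  -6 ]
Reading off the last column: x = -6, y = -2, z = -6.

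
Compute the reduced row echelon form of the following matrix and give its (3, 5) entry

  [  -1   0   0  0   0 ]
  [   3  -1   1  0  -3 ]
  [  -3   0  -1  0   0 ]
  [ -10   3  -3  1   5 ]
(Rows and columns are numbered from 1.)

0

R1 := -1·R1
  [   1   0   0  0   0 ]
  [   3  -1   1  0  -3 ]
  [  -3   0  -1  0   0 ]
  [ -10   3  -3  1   5 ]
R2 := R2 − 3·R1
  [   1   0   0  0   0 ]
  [   0  -1   1  0  -3 ]
  [  -3   0  -1  0   0 ]
  [ -10   3  -3  1   5 ]
R3 := R3 + 3·R1
  [   1   0   0  0   0 ]
  [   0  -1   1  0  -3 ]
  [   0   0  -1  0   0 ]
  [ -10   3  -3  1   5 ]
R4 := R4 + 10·R1
  [ 1   0   0  0   0 ]
  [ 0  -1   1  0  -3 ]
  [ 0   0  -1  0   0 ]
  [ 0   3  -3  1   5 ]
R2 := -1·R2
  [ 1  0   0  0  0 ]
  [ 0  1  -1  0  3 ]
  [ 0  0  -1  0  0 ]
  [ 0  3  -3  1  5 ]
R4 := R4 − 3·R2
  [ 1  0   0  0   0 ]
  [ 0  1  -1  0   3 ]
  [ 0  0  -1  0   0 ]
  [ 0  0   0  1  -4 ]
R3 := -1·R3
  [ 1  0   0  0   0 ]
  [ 0  1  -1  0   3 ]
  [ 0  0   1  0   0 ]
  [ 0  0   0  1  -4 ]
R2 := R2 + R3
  [ 1  0  0  0   0 ]
  [ 0  1  0  0   3 ]
  [ 0  0  1  0   0 ]
  [ 0  0  0  1  -4 ]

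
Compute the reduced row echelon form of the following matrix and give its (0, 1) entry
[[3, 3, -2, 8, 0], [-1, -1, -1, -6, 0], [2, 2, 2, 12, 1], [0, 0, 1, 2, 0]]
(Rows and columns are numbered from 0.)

ρ1 -> 1/3·ρ1
  [  1   1  -2/3  8/3  0 ]
  [ -1  -1    -1   -6  0 ]
  [  2   2     2   12  1 ]
  [  0   0     1    2  0 ]
ρ2 -> ρ2 + ρ1
  [ 1  1  -2/3    8/3  0 ]
  [ 0  0  -5/3  -10/3  0 ]
  [ 2  2     2     12  1 ]
  [ 0  0     1      2  0 ]
ρ3 -> ρ3 − 2·ρ1
  [ 1  1  -2/3    8/3  0 ]
  [ 0  0  -5/3  -10/3  0 ]
  [ 0  0  10/3   20/3  1 ]
  [ 0  0     1      2  0 ]
ρ2 -> -3/5·ρ2
  [ 1  1  -2/3   8/3  0 ]
  [ 0  0     1     2  0 ]
  [ 0  0  10/3  20/3  1 ]
  [ 0  0     1     2  0 ]
ρ3 -> ρ3 − 10/3·ρ2
  [ 1  1  -2/3  8/3  0 ]
  [ 0  0     1    2  0 ]
  [ 0  0     0    0  1 ]
  [ 0  0     1    2  0 ]
ρ4 -> ρ4 − ρ2
  [ 1  1  -2/3  8/3  0 ]
  [ 0  0     1    2  0 ]
  [ 0  0     0    0  1 ]
  [ 0  0     0    0  0 ]
ρ1 -> ρ1 + 2/3·ρ2
  [ 1  1  0  4  0 ]
  [ 0  0  1  2  0 ]
  [ 0  0  0  0  1 ]
  [ 0  0  0  0  0 ]

1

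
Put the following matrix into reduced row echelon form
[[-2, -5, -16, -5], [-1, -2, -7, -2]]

[[1, 0, 3, 0], [0, 1, 2, 1]]

r1 -> -1/2·r1
  [  1  5/2   8  5/2 ]
  [ -1   -2  -7   -2 ]
r2 -> r2 + r1
  [ 1  5/2  8  5/2 ]
  [ 0  1/2  1  1/2 ]
r2 -> 2·r2
  [ 1  5/2  8  5/2 ]
  [ 0    1  2    1 ]
r1 -> r1 − 5/2·r2
  [ 1  0  3  0 ]
  [ 0  1  2  1 ]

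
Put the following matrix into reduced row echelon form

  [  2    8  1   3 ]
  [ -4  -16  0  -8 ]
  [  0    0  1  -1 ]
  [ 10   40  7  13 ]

R1 → 1/2·R1
  [  1    4  1/2  3/2 ]
  [ -4  -16    0   -8 ]
  [  0    0    1   -1 ]
  [ 10   40    7   13 ]
R2 → R2 + 4·R1
  [  1   4  1/2  3/2 ]
  [  0   0    2   -2 ]
  [  0   0    1   -1 ]
  [ 10  40    7   13 ]
R4 → R4 − 10·R1
  [ 1  4  1/2  3/2 ]
  [ 0  0    2   -2 ]
  [ 0  0    1   -1 ]
  [ 0  0    2   -2 ]
R2 → 1/2·R2
  [ 1  4  1/2  3/2 ]
  [ 0  0    1   -1 ]
  [ 0  0    1   -1 ]
  [ 0  0    2   -2 ]
R3 → R3 − R2
  [ 1  4  1/2  3/2 ]
  [ 0  0    1   -1 ]
  [ 0  0    0    0 ]
  [ 0  0    2   -2 ]
R4 → R4 − 2·R2
  [ 1  4  1/2  3/2 ]
  [ 0  0    1   -1 ]
  [ 0  0    0    0 ]
  [ 0  0    0    0 ]
R1 → R1 − 1/2·R2
  [ 1  4  0   2 ]
  [ 0  0  1  -1 ]
  [ 0  0  0   0 ]
  [ 0  0  0   0 ]

[[1, 4, 0, 2], [0, 0, 1, -1], [0, 0, 0, 0], [0, 0, 0, 0]]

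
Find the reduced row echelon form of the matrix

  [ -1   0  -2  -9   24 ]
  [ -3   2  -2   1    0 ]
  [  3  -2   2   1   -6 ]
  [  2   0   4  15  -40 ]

R1 := -1·R1
R2 := R2 + 3·R1
R3 := R3 − 3·R1
R4 := R4 − 2·R1
R2 := 1/2·R2
R3 := R3 + 2·R2
R3 := 1/2·R3
R4 := R4 + 3·R3
R4 := -1·R4
R3 := R3 + 3·R4
R2 := R2 + 36·R4
R1 := R1 + 24·R4
R2 := R2 − 14·R3
R1 := R1 − 9·R3

[[1, 0, 2, 0, 0], [0, 1, 2, 0, 0], [0, 0, 0, 1, 0], [0, 0, 0, 0, 1]]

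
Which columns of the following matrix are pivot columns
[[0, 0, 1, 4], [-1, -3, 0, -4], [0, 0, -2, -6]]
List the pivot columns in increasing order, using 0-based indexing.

ρ1 <-> ρ2
  [ -1  -3   0  -4 ]
  [  0   0   1   4 ]
  [  0   0  -2  -6 ]
ρ1 ← -1·ρ1
  [ 1  3   0   4 ]
  [ 0  0   1   4 ]
  [ 0  0  -2  -6 ]
ρ3 ← ρ3 + 2·ρ2
  [ 1  3  0  4 ]
  [ 0  0  1  4 ]
  [ 0  0  0  2 ]
ρ3 ← 1/2·ρ3
  [ 1  3  0  4 ]
  [ 0  0  1  4 ]
  [ 0  0  0  1 ]
ρ2 ← ρ2 − 4·ρ3
  [ 1  3  0  4 ]
  [ 0  0  1  0 ]
  [ 0  0  0  1 ]
ρ1 ← ρ1 − 4·ρ3
  [ 1  3  0  0 ]
  [ 0  0  1  0 ]
  [ 0  0  0  1 ]
Pivot columns are the columns containing a leading 1.

0, 2, 3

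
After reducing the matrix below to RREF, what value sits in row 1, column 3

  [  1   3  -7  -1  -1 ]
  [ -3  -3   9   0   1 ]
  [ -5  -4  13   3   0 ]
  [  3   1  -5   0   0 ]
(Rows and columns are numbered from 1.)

-1

r2 → r2 + 3·r1
  [  1   3   -7  -1  -1 ]
  [  0   6  -12  -3  -2 ]
  [ -5  -4   13   3   0 ]
  [  3   1   -5   0   0 ]
r3 → r3 + 5·r1
  [ 1   3   -7  -1  -1 ]
  [ 0   6  -12  -3  -2 ]
  [ 0  11  -22  -2  -5 ]
  [ 3   1   -5   0   0 ]
r4 → r4 − 3·r1
  [ 1   3   -7  -1  -1 ]
  [ 0   6  -12  -3  -2 ]
  [ 0  11  -22  -2  -5 ]
  [ 0  -8   16   3   3 ]
r2 → 1/6·r2
  [ 1   3   -7    -1    -1 ]
  [ 0   1   -2  -1/2  -1/3 ]
  [ 0  11  -22    -2    -5 ]
  [ 0  -8   16     3     3 ]
r3 → r3 − 11·r2
  [ 1   3  -7    -1    -1 ]
  [ 0   1  -2  -1/2  -1/3 ]
  [ 0   0   0   7/2  -4/3 ]
  [ 0  -8  16     3     3 ]
r4 → r4 + 8·r2
  [ 1  3  -7    -1    -1 ]
  [ 0  1  -2  -1/2  -1/3 ]
  [ 0  0   0   7/2  -4/3 ]
  [ 0  0   0    -1   1/3 ]
r3 → 2/7·r3
  [ 1  3  -7    -1     -1 ]
  [ 0  1  -2  -1/2   -1/3 ]
  [ 0  0   0     1  -8/21 ]
  [ 0  0   0    -1    1/3 ]
r4 → r4 + r3
  [ 1  3  -7    -1     -1 ]
  [ 0  1  -2  -1/2   -1/3 ]
  [ 0  0   0     1  -8/21 ]
  [ 0  0   0     0  -1/21 ]
r4 → -21·r4
  [ 1  3  -7    -1     -1 ]
  [ 0  1  -2  -1/2   -1/3 ]
  [ 0  0   0     1  -8/21 ]
  [ 0  0   0     0      1 ]
r3 → r3 + 8/21·r4
  [ 1  3  -7    -1    -1 ]
  [ 0  1  -2  -1/2  -1/3 ]
  [ 0  0   0     1     0 ]
  [ 0  0   0     0     1 ]
r2 → r2 + 1/3·r4
  [ 1  3  -7    -1  -1 ]
  [ 0  1  -2  -1/2   0 ]
  [ 0  0   0     1   0 ]
  [ 0  0   0     0   1 ]
r1 → r1 + r4
  [ 1  3  -7    -1  0 ]
  [ 0  1  -2  -1/2  0 ]
  [ 0  0   0     1  0 ]
  [ 0  0   0     0  1 ]
r2 → r2 + 1/2·r3
  [ 1  3  -7  -1  0 ]
  [ 0  1  -2   0  0 ]
  [ 0  0   0   1  0 ]
  [ 0  0   0   0  1 ]
r1 → r1 + r3
  [ 1  3  -7  0  0 ]
  [ 0  1  -2  0  0 ]
  [ 0  0   0  1  0 ]
  [ 0  0   0  0  1 ]
r1 → r1 − 3·r2
  [ 1  0  -1  0  0 ]
  [ 0  1  -2  0  0 ]
  [ 0  0   0  1  0 ]
  [ 0  0   0  0  1 ]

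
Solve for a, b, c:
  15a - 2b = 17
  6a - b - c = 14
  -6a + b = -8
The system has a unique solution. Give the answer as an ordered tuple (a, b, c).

(1/3, -6, -6)

Form the augmented matrix and row-reduce:
  [ 15  -2   0  |  17 ]
  [  6  -1  -1  |  14 ]
  [ -6   1   0  |  -8 ]
R1 := 1/15·R1
  [  1  -2/15   0  |  17/15 ]
  [  6     -1  -1  |     14 ]
  [ -6      1   0  |     -8 ]
R2 := R2 − 6·R1
  [  1  -2/15   0  |  17/15 ]
  [  0   -1/5  -1  |   36/5 ]
  [ -6      1   0  |     -8 ]
R3 := R3 + 6·R1
  [ 1  -2/15   0  |  17/15 ]
  [ 0   -1/5  -1  |   36/5 ]
  [ 0    1/5   0  |   -6/5 ]
R2 := -5·R2
  [ 1  -2/15  0  |  17/15 ]
  [ 0      1  5  |    -36 ]
  [ 0    1/5  0  |   -6/5 ]
R3 := R3 − 1/5·R2
  [ 1  -2/15   0  |  17/15 ]
  [ 0      1   5  |    -36 ]
  [ 0      0  -1  |      6 ]
R3 := -1·R3
  [ 1  -2/15  0  |  17/15 ]
  [ 0      1  5  |    -36 ]
  [ 0      0  1  |     -6 ]
R2 := R2 − 5·R3
  [ 1  -2/15  0  |  17/15 ]
  [ 0      1  0  |     -6 ]
  [ 0      0  1  |     -6 ]
R1 := R1 + 2/15·R2
  [ 1  0  0  |  1/3 ]
  [ 0  1  0  |   -6 ]
  [ 0  0  1  |   -6 ]
Reading off the last column: a = 1/3, b = -6, c = -6.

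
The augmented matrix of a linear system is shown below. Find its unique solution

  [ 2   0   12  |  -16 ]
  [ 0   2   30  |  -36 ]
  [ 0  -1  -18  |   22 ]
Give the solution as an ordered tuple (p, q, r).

(0, 2, -4/3)

ρ1 → 1/2·ρ1
ρ2 → 1/2·ρ2
ρ3 → ρ3 + ρ2
ρ3 → -1/3·ρ3
ρ2 → ρ2 − 15·ρ3
ρ1 → ρ1 − 6·ρ3
Reading off the last column: p = 0, q = 2, r = -4/3.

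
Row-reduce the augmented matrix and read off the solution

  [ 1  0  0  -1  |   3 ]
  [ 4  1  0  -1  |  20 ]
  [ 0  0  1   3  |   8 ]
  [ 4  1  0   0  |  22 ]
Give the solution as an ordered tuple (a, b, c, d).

(5, 2, 2, 2)

r2 -> r2 − 4·r1
r4 -> r4 − 4·r1
r4 -> r4 − r2
r3 -> r3 − 3·r4
r2 -> r2 − 3·r4
r1 -> r1 + r4
Reading off the last column: a = 5, b = 2, c = 2, d = 2.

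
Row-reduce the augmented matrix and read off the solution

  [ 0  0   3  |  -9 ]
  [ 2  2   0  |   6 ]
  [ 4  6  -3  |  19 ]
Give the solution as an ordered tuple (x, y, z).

ρ1 ↔ ρ2
  [ 2  2   0  |   6 ]
  [ 0  0   3  |  -9 ]
  [ 4  6  -3  |  19 ]
ρ1 → 1/2·ρ1
  [ 1  1   0  |   3 ]
  [ 0  0   3  |  -9 ]
  [ 4  6  -3  |  19 ]
ρ3 → ρ3 − 4·ρ1
  [ 1  1   0  |   3 ]
  [ 0  0   3  |  -9 ]
  [ 0  2  -3  |   7 ]
ρ2 ↔ ρ3
  [ 1  1   0  |   3 ]
  [ 0  2  -3  |   7 ]
  [ 0  0   3  |  -9 ]
ρ2 → 1/2·ρ2
  [ 1  1     0  |    3 ]
  [ 0  1  -3/2  |  7/2 ]
  [ 0  0     3  |   -9 ]
ρ3 → 1/3·ρ3
  [ 1  1     0  |    3 ]
  [ 0  1  -3/2  |  7/2 ]
  [ 0  0     1  |   -3 ]
ρ2 → ρ2 + 3/2·ρ3
  [ 1  1  0  |   3 ]
  [ 0  1  0  |  -1 ]
  [ 0  0  1  |  -3 ]
ρ1 → ρ1 − ρ2
  [ 1  0  0  |   4 ]
  [ 0  1  0  |  -1 ]
  [ 0  0  1  |  -3 ]
Reading off the last column: x = 4, y = -1, z = -3.

(4, -1, -3)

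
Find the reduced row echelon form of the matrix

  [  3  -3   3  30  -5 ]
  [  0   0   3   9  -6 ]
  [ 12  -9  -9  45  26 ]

ρ1 -> 1/3·ρ1
ρ3 -> ρ3 − 12·ρ1
ρ2 ↔ ρ3
ρ2 -> 1/3·ρ2
ρ3 -> 1/3·ρ3
ρ2 -> ρ2 + 7·ρ3
ρ1 -> ρ1 − ρ3
ρ1 -> ρ1 + ρ2

[[1, 0, 0, 3, 5/3], [0, 1, 0, -4, 4/3], [0, 0, 1, 3, -2]]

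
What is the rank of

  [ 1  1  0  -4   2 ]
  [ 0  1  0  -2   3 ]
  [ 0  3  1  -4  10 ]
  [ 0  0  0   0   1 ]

rank = 4

Subtract 3 times r2 from r3.
  [ 1  1  0  -4  2 ]
  [ 0  1  0  -2  3 ]
  [ 0  0  1   2  1 ]
  [ 0  0  0   0  1 ]
Subtract r4 from r3.
  [ 1  1  0  -4  2 ]
  [ 0  1  0  -2  3 ]
  [ 0  0  1   2  0 ]
  [ 0  0  0   0  1 ]
Subtract 3 times r4 from r2.
  [ 1  1  0  -4  2 ]
  [ 0  1  0  -2  0 ]
  [ 0  0  1   2  0 ]
  [ 0  0  0   0  1 ]
Subtract 2 times r4 from r1.
  [ 1  1  0  -4  0 ]
  [ 0  1  0  -2  0 ]
  [ 0  0  1   2  0 ]
  [ 0  0  0   0  1 ]
Subtract r2 from r1.
  [ 1  0  0  -2  0 ]
  [ 0  1  0  -2  0 ]
  [ 0  0  1   2  0 ]
  [ 0  0  0   0  1 ]
The reduced form has 4 nonzero rows.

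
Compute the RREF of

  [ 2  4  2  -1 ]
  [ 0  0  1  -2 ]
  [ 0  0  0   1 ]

[[1, 2, 0, 0], [0, 0, 1, 0], [0, 0, 0, 1]]

R1 → 1/2·R1
R2 → R2 + 2·R3
R1 → R1 + 1/2·R3
R1 → R1 − R2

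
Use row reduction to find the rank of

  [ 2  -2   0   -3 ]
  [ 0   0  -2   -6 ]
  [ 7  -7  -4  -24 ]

rank = 3

Multiply R1 by 1/2.
Subtract 7 times R1 from R3.
Multiply R2 by -1/2.
Add 4 times R2 to R3.
Multiply R3 by -2/3.
Subtract 3 times R3 from R2.
Add 3/2 times R3 to R1.
The reduced form has 3 nonzero rows.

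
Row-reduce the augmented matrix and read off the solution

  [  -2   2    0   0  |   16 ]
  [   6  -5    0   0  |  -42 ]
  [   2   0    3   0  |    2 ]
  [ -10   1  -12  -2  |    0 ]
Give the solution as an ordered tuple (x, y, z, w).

Multiply r1 by -1/2.
Subtract 6 times r1 from r2.
Subtract 2 times r1 from r3.
Add 10 times r1 to r4.
Subtract 2 times r2 from r3.
Add 9 times r2 to r4.
Multiply r3 by 1/3.
Add 12 times r3 to r4.
Multiply r4 by -1/2.
Add r2 to r1.
Reading off the last column: x = -2, y = 6, z = 2, w = 1.

(-2, 6, 2, 1)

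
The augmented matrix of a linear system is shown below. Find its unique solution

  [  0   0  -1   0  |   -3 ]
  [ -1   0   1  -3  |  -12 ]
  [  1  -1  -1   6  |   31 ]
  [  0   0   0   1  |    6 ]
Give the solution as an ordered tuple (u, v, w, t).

r1 <=> r2
  [ -1   0   1  -3  |  -12 ]
  [  0   0  -1   0  |   -3 ]
  [  1  -1  -1   6  |   31 ]
  [  0   0   0   1  |    6 ]
r1 ← -1·r1
  [ 1   0  -1  3  |  12 ]
  [ 0   0  -1  0  |  -3 ]
  [ 1  -1  -1  6  |  31 ]
  [ 0   0   0  1  |   6 ]
r3 ← r3 − r1
  [ 1   0  -1  3  |  12 ]
  [ 0   0  -1  0  |  -3 ]
  [ 0  -1   0  3  |  19 ]
  [ 0   0   0  1  |   6 ]
r2 <=> r3
  [ 1   0  -1  3  |  12 ]
  [ 0  -1   0  3  |  19 ]
  [ 0   0  -1  0  |  -3 ]
  [ 0   0   0  1  |   6 ]
r2 ← -1·r2
  [ 1  0  -1   3  |   12 ]
  [ 0  1   0  -3  |  -19 ]
  [ 0  0  -1   0  |   -3 ]
  [ 0  0   0   1  |    6 ]
r3 ← -1·r3
  [ 1  0  -1   3  |   12 ]
  [ 0  1   0  -3  |  -19 ]
  [ 0  0   1   0  |    3 ]
  [ 0  0   0   1  |    6 ]
r2 ← r2 + 3·r4
  [ 1  0  -1  3  |  12 ]
  [ 0  1   0  0  |  -1 ]
  [ 0  0   1  0  |   3 ]
  [ 0  0   0  1  |   6 ]
r1 ← r1 − 3·r4
  [ 1  0  -1  0  |  -6 ]
  [ 0  1   0  0  |  -1 ]
  [ 0  0   1  0  |   3 ]
  [ 0  0   0  1  |   6 ]
r1 ← r1 + r3
  [ 1  0  0  0  |  -3 ]
  [ 0  1  0  0  |  -1 ]
  [ 0  0  1  0  |   3 ]
  [ 0  0  0  1  |   6 ]
Reading off the last column: u = -3, v = -1, w = 3, t = 6.

(-3, -1, 3, 6)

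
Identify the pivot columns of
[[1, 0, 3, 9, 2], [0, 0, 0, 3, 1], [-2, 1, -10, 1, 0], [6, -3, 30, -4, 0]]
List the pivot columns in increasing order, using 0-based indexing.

0, 1, 3, 4

r3 := r3 + 2·r1
  [ 1   0   3   9  2 ]
  [ 0   0   0   3  1 ]
  [ 0   1  -4  19  4 ]
  [ 6  -3  30  -4  0 ]
r4 := r4 − 6·r1
  [ 1   0   3    9    2 ]
  [ 0   0   0    3    1 ]
  [ 0   1  -4   19    4 ]
  [ 0  -3  12  -58  -12 ]
r2 <-> r3
  [ 1   0   3    9    2 ]
  [ 0   1  -4   19    4 ]
  [ 0   0   0    3    1 ]
  [ 0  -3  12  -58  -12 ]
r4 := r4 + 3·r2
  [ 1  0   3   9  2 ]
  [ 0  1  -4  19  4 ]
  [ 0  0   0   3  1 ]
  [ 0  0   0  -1  0 ]
r3 := 1/3·r3
  [ 1  0   3   9    2 ]
  [ 0  1  -4  19    4 ]
  [ 0  0   0   1  1/3 ]
  [ 0  0   0  -1    0 ]
r4 := r4 + r3
  [ 1  0   3   9    2 ]
  [ 0  1  -4  19    4 ]
  [ 0  0   0   1  1/3 ]
  [ 0  0   0   0  1/3 ]
r4 := 3·r4
  [ 1  0   3   9    2 ]
  [ 0  1  -4  19    4 ]
  [ 0  0   0   1  1/3 ]
  [ 0  0   0   0    1 ]
r3 := r3 − 1/3·r4
  [ 1  0   3   9  2 ]
  [ 0  1  -4  19  4 ]
  [ 0  0   0   1  0 ]
  [ 0  0   0   0  1 ]
r2 := r2 − 4·r4
  [ 1  0   3   9  2 ]
  [ 0  1  -4  19  0 ]
  [ 0  0   0   1  0 ]
  [ 0  0   0   0  1 ]
r1 := r1 − 2·r4
  [ 1  0   3   9  0 ]
  [ 0  1  -4  19  0 ]
  [ 0  0   0   1  0 ]
  [ 0  0   0   0  1 ]
r2 := r2 − 19·r3
  [ 1  0   3  9  0 ]
  [ 0  1  -4  0  0 ]
  [ 0  0   0  1  0 ]
  [ 0  0   0  0  1 ]
r1 := r1 − 9·r3
  [ 1  0   3  0  0 ]
  [ 0  1  -4  0  0 ]
  [ 0  0   0  1  0 ]
  [ 0  0   0  0  1 ]
Pivot columns are the columns containing a leading 1.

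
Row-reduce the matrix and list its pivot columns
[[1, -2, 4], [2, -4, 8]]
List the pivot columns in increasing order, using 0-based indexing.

R2 ← R2 − 2·R1
  [ 1  -2  4 ]
  [ 0   0  0 ]
Pivot columns are the columns containing a leading 1.

0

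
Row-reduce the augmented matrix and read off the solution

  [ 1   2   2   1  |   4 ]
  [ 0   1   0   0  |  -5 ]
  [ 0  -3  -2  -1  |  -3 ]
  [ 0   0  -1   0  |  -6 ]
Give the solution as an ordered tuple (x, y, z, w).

(-4, -5, 6, 6)

Add 3 times ρ2 to ρ3.
  [ 1  2   2   1  |    4 ]
  [ 0  1   0   0  |   -5 ]
  [ 0  0  -2  -1  |  -18 ]
  [ 0  0  -1   0  |   -6 ]
Multiply ρ3 by -1/2.
  [ 1  2   2    1  |   4 ]
  [ 0  1   0    0  |  -5 ]
  [ 0  0   1  1/2  |   9 ]
  [ 0  0  -1    0  |  -6 ]
Add ρ3 to ρ4.
  [ 1  2  2    1  |   4 ]
  [ 0  1  0    0  |  -5 ]
  [ 0  0  1  1/2  |   9 ]
  [ 0  0  0  1/2  |   3 ]
Multiply ρ4 by 2.
  [ 1  2  2    1  |   4 ]
  [ 0  1  0    0  |  -5 ]
  [ 0  0  1  1/2  |   9 ]
  [ 0  0  0    1  |   6 ]
Subtract 1/2 times ρ4 from ρ3.
  [ 1  2  2  1  |   4 ]
  [ 0  1  0  0  |  -5 ]
  [ 0  0  1  0  |   6 ]
  [ 0  0  0  1  |   6 ]
Subtract ρ4 from ρ1.
  [ 1  2  2  0  |  -2 ]
  [ 0  1  0  0  |  -5 ]
  [ 0  0  1  0  |   6 ]
  [ 0  0  0  1  |   6 ]
Subtract 2 times ρ3 from ρ1.
  [ 1  2  0  0  |  -14 ]
  [ 0  1  0  0  |   -5 ]
  [ 0  0  1  0  |    6 ]
  [ 0  0  0  1  |    6 ]
Subtract 2 times ρ2 from ρ1.
  [ 1  0  0  0  |  -4 ]
  [ 0  1  0  0  |  -5 ]
  [ 0  0  1  0  |   6 ]
  [ 0  0  0  1  |   6 ]
Reading off the last column: x = -4, y = -5, z = 6, w = 6.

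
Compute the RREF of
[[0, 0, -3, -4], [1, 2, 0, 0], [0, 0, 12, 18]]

ρ1 <-> ρ2
  [ 1  2   0   0 ]
  [ 0  0  -3  -4 ]
  [ 0  0  12  18 ]
ρ2 := -1/3·ρ2
  [ 1  2   0    0 ]
  [ 0  0   1  4/3 ]
  [ 0  0  12   18 ]
ρ3 := ρ3 − 12·ρ2
  [ 1  2  0    0 ]
  [ 0  0  1  4/3 ]
  [ 0  0  0    2 ]
ρ3 := 1/2·ρ3
  [ 1  2  0    0 ]
  [ 0  0  1  4/3 ]
  [ 0  0  0    1 ]
ρ2 := ρ2 − 4/3·ρ3
  [ 1  2  0  0 ]
  [ 0  0  1  0 ]
  [ 0  0  0  1 ]

[[1, 2, 0, 0], [0, 0, 1, 0], [0, 0, 0, 1]]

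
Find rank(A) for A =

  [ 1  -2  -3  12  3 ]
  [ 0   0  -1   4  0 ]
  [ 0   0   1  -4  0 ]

Multiply R2 by -1.
  [ 1  -2  -3  12  3 ]
  [ 0   0   1  -4  0 ]
  [ 0   0   1  -4  0 ]
Subtract R2 from R3.
  [ 1  -2  -3  12  3 ]
  [ 0   0   1  -4  0 ]
  [ 0   0   0   0  0 ]
Add 3 times R2 to R1.
  [ 1  -2  0   0  3 ]
  [ 0   0  1  -4  0 ]
  [ 0   0  0   0  0 ]
The reduced form has 2 nonzero rows.

rank = 2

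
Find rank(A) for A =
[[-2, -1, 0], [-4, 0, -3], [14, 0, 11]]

ρ1 := -1/2·ρ1
  [  1  1/2   0 ]
  [ -4    0  -3 ]
  [ 14    0  11 ]
ρ2 := ρ2 + 4·ρ1
  [  1  1/2   0 ]
  [  0    2  -3 ]
  [ 14    0  11 ]
ρ3 := ρ3 − 14·ρ1
  [ 1  1/2   0 ]
  [ 0    2  -3 ]
  [ 0   -7  11 ]
ρ2 := 1/2·ρ2
  [ 1  1/2     0 ]
  [ 0    1  -3/2 ]
  [ 0   -7    11 ]
ρ3 := ρ3 + 7·ρ2
  [ 1  1/2     0 ]
  [ 0    1  -3/2 ]
  [ 0    0   1/2 ]
ρ3 := 2·ρ3
  [ 1  1/2     0 ]
  [ 0    1  -3/2 ]
  [ 0    0     1 ]
ρ2 := ρ2 + 3/2·ρ3
  [ 1  1/2  0 ]
  [ 0    1  0 ]
  [ 0    0  1 ]
ρ1 := ρ1 − 1/2·ρ2
  [ 1  0  0 ]
  [ 0  1  0 ]
  [ 0  0  1 ]
The reduced form has 3 nonzero rows.

rank = 3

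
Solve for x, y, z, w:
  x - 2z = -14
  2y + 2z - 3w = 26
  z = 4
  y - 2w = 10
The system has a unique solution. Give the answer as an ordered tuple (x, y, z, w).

Form the augmented matrix and row-reduce:
  [ 1  0  -2   0  |  -14 ]
  [ 0  2   2  -3  |   26 ]
  [ 0  0   1   0  |    4 ]
  [ 0  1   0  -2  |   10 ]
R2 → 1/2·R2
  [ 1  0  -2     0  |  -14 ]
  [ 0  1   1  -3/2  |   13 ]
  [ 0  0   1     0  |    4 ]
  [ 0  1   0    -2  |   10 ]
R4 → R4 − R2
  [ 1  0  -2     0  |  -14 ]
  [ 0  1   1  -3/2  |   13 ]
  [ 0  0   1     0  |    4 ]
  [ 0  0  -1  -1/2  |   -3 ]
R4 → R4 + R3
  [ 1  0  -2     0  |  -14 ]
  [ 0  1   1  -3/2  |   13 ]
  [ 0  0   1     0  |    4 ]
  [ 0  0   0  -1/2  |    1 ]
R4 → -2·R4
  [ 1  0  -2     0  |  -14 ]
  [ 0  1   1  -3/2  |   13 ]
  [ 0  0   1     0  |    4 ]
  [ 0  0   0     1  |   -2 ]
R2 → R2 + 3/2·R4
  [ 1  0  -2  0  |  -14 ]
  [ 0  1   1  0  |   10 ]
  [ 0  0   1  0  |    4 ]
  [ 0  0   0  1  |   -2 ]
R2 → R2 − R3
  [ 1  0  -2  0  |  -14 ]
  [ 0  1   0  0  |    6 ]
  [ 0  0   1  0  |    4 ]
  [ 0  0   0  1  |   -2 ]
R1 → R1 + 2·R3
  [ 1  0  0  0  |  -6 ]
  [ 0  1  0  0  |   6 ]
  [ 0  0  1  0  |   4 ]
  [ 0  0  0  1  |  -2 ]
Reading off the last column: x = -6, y = 6, z = 4, w = -2.

(-6, 6, 4, -2)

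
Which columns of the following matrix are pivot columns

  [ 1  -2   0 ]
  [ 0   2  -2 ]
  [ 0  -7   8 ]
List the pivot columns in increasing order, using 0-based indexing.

0, 1, 2

R2 → 1/2·R2
  [ 1  -2   0 ]
  [ 0   1  -1 ]
  [ 0  -7   8 ]
R3 → R3 + 7·R2
  [ 1  -2   0 ]
  [ 0   1  -1 ]
  [ 0   0   1 ]
R2 → R2 + R3
  [ 1  -2  0 ]
  [ 0   1  0 ]
  [ 0   0  1 ]
R1 → R1 + 2·R2
  [ 1  0  0 ]
  [ 0  1  0 ]
  [ 0  0  1 ]
Pivot columns are the columns containing a leading 1.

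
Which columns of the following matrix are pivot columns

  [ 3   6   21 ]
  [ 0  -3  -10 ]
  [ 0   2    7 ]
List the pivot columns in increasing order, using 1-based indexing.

R1 → 1/3·R1
  [ 1   2    7 ]
  [ 0  -3  -10 ]
  [ 0   2    7 ]
R2 → -1/3·R2
  [ 1  2     7 ]
  [ 0  1  10/3 ]
  [ 0  2     7 ]
R3 → R3 − 2·R2
  [ 1  2     7 ]
  [ 0  1  10/3 ]
  [ 0  0   1/3 ]
R3 → 3·R3
  [ 1  2     7 ]
  [ 0  1  10/3 ]
  [ 0  0     1 ]
R2 → R2 − 10/3·R3
  [ 1  2  7 ]
  [ 0  1  0 ]
  [ 0  0  1 ]
R1 → R1 − 7·R3
  [ 1  2  0 ]
  [ 0  1  0 ]
  [ 0  0  1 ]
R1 → R1 − 2·R2
  [ 1  0  0 ]
  [ 0  1  0 ]
  [ 0  0  1 ]
Pivot columns are the columns containing a leading 1.

1, 2, 3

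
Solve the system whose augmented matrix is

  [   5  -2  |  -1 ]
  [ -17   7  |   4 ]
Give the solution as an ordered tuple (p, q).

R1 ← 1/5·R1
  [   1  -2/5  |  -1/5 ]
  [ -17     7  |     4 ]
R2 ← R2 + 17·R1
  [ 1  -2/5  |  -1/5 ]
  [ 0   1/5  |   3/5 ]
R2 ← 5·R2
  [ 1  -2/5  |  -1/5 ]
  [ 0     1  |     3 ]
R1 ← R1 + 2/5·R2
  [ 1  0  |  1 ]
  [ 0  1  |  3 ]
Reading off the last column: p = 1, q = 3.

(1, 3)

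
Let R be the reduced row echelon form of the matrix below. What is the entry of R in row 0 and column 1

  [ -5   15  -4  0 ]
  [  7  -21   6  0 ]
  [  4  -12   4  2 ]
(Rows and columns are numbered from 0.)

-3

R1 := -1/5·R1
  [ 1   -3  4/5  0 ]
  [ 7  -21    6  0 ]
  [ 4  -12    4  2 ]
R2 := R2 − 7·R1
  [ 1   -3  4/5  0 ]
  [ 0    0  2/5  0 ]
  [ 4  -12    4  2 ]
R3 := R3 − 4·R1
  [ 1  -3  4/5  0 ]
  [ 0   0  2/5  0 ]
  [ 0   0  4/5  2 ]
R2 := 5/2·R2
  [ 1  -3  4/5  0 ]
  [ 0   0    1  0 ]
  [ 0   0  4/5  2 ]
R3 := R3 − 4/5·R2
  [ 1  -3  4/5  0 ]
  [ 0   0    1  0 ]
  [ 0   0    0  2 ]
R3 := 1/2·R3
  [ 1  -3  4/5  0 ]
  [ 0   0    1  0 ]
  [ 0   0    0  1 ]
R1 := R1 − 4/5·R2
  [ 1  -3  0  0 ]
  [ 0   0  1  0 ]
  [ 0   0  0  1 ]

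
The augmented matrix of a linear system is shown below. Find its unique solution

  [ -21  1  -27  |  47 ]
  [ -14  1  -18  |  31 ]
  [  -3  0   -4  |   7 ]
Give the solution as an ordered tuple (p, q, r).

(-1, -1, -1)

Multiply R1 by -1/21.
Add 14 times R1 to R2.
Add 3 times R1 to R3.
Multiply R2 by 3.
Add 1/7 times R2 to R3.
Multiply R3 by -7.
Subtract 9/7 times R3 from R1.
Add 1/21 times R2 to R1.
Reading off the last column: p = -1, q = -1, r = -1.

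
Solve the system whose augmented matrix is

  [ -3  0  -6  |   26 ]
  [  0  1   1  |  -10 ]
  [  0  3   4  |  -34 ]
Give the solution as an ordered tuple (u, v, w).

Multiply r1 by -1/3.
  [ 1  0  2  |  -26/3 ]
  [ 0  1  1  |    -10 ]
  [ 0  3  4  |    -34 ]
Subtract 3 times r2 from r3.
  [ 1  0  2  |  -26/3 ]
  [ 0  1  1  |    -10 ]
  [ 0  0  1  |     -4 ]
Subtract r3 from r2.
  [ 1  0  2  |  -26/3 ]
  [ 0  1  0  |     -6 ]
  [ 0  0  1  |     -4 ]
Subtract 2 times r3 from r1.
  [ 1  0  0  |  -2/3 ]
  [ 0  1  0  |    -6 ]
  [ 0  0  1  |    -4 ]
Reading off the last column: u = -2/3, v = -6, w = -4.

(-2/3, -6, -4)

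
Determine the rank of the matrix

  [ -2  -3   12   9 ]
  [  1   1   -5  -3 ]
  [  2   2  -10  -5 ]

rank = 3

R1 ← -1/2·R1
  [ 1  3/2   -6  -9/2 ]
  [ 1    1   -5    -3 ]
  [ 2    2  -10    -5 ]
R2 ← R2 − R1
  [ 1   3/2   -6  -9/2 ]
  [ 0  -1/2    1   3/2 ]
  [ 2     2  -10    -5 ]
R3 ← R3 − 2·R1
  [ 1   3/2  -6  -9/2 ]
  [ 0  -1/2   1   3/2 ]
  [ 0    -1   2     4 ]
R2 ← -2·R2
  [ 1  3/2  -6  -9/2 ]
  [ 0    1  -2    -3 ]
  [ 0   -1   2     4 ]
R3 ← R3 + R2
  [ 1  3/2  -6  -9/2 ]
  [ 0    1  -2    -3 ]
  [ 0    0   0     1 ]
R2 ← R2 + 3·R3
  [ 1  3/2  -6  -9/2 ]
  [ 0    1  -2     0 ]
  [ 0    0   0     1 ]
R1 ← R1 + 9/2·R3
  [ 1  3/2  -6  0 ]
  [ 0    1  -2  0 ]
  [ 0    0   0  1 ]
R1 ← R1 − 3/2·R2
  [ 1  0  -3  0 ]
  [ 0  1  -2  0 ]
  [ 0  0   0  1 ]
The reduced form has 3 nonzero rows.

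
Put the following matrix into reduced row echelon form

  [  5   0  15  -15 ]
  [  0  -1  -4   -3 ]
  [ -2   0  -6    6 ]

[[1, 0, 3, -3], [0, 1, 4, 3], [0, 0, 0, 0]]

r1 -> 1/5·r1
  [  1   0   3  -3 ]
  [  0  -1  -4  -3 ]
  [ -2   0  -6   6 ]
r3 -> r3 + 2·r1
  [ 1   0   3  -3 ]
  [ 0  -1  -4  -3 ]
  [ 0   0   0   0 ]
r2 -> -1·r2
  [ 1  0  3  -3 ]
  [ 0  1  4   3 ]
  [ 0  0  0   0 ]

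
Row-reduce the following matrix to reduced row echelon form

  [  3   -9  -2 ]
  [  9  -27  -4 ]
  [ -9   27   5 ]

Multiply R1 by 1/3.
  [  1   -3  -2/3 ]
  [  9  -27    -4 ]
  [ -9   27     5 ]
Subtract 9 times R1 from R2.
  [  1  -3  -2/3 ]
  [  0   0     2 ]
  [ -9  27     5 ]
Add 9 times R1 to R3.
  [ 1  -3  -2/3 ]
  [ 0   0     2 ]
  [ 0   0    -1 ]
Multiply R2 by 1/2.
  [ 1  -3  -2/3 ]
  [ 0   0     1 ]
  [ 0   0    -1 ]
Add R2 to R3.
  [ 1  -3  -2/3 ]
  [ 0   0     1 ]
  [ 0   0     0 ]
Add 2/3 times R2 to R1.
  [ 1  -3  0 ]
  [ 0   0  1 ]
  [ 0   0  0 ]

[[1, -3, 0], [0, 0, 1], [0, 0, 0]]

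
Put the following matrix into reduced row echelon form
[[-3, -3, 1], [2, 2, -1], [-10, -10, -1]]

Multiply R1 by -1/3.
  [   1    1  -1/3 ]
  [   2    2    -1 ]
  [ -10  -10    -1 ]
Subtract 2 times R1 from R2.
  [   1    1  -1/3 ]
  [   0    0  -1/3 ]
  [ -10  -10    -1 ]
Add 10 times R1 to R3.
  [ 1  1   -1/3 ]
  [ 0  0   -1/3 ]
  [ 0  0  -13/3 ]
Multiply R2 by -3.
  [ 1  1   -1/3 ]
  [ 0  0      1 ]
  [ 0  0  -13/3 ]
Add 13/3 times R2 to R3.
  [ 1  1  -1/3 ]
  [ 0  0     1 ]
  [ 0  0     0 ]
Add 1/3 times R2 to R1.
  [ 1  1  0 ]
  [ 0  0  1 ]
  [ 0  0  0 ]

[[1, 1, 0], [0, 0, 1], [0, 0, 0]]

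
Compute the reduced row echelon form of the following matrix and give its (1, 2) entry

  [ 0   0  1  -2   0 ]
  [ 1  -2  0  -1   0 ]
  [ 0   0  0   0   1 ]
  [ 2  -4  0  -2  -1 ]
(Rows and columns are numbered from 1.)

R1 <-> R2
  [ 1  -2  0  -1   0 ]
  [ 0   0  1  -2   0 ]
  [ 0   0  0   0   1 ]
  [ 2  -4  0  -2  -1 ]
R4 → R4 − 2·R1
  [ 1  -2  0  -1   0 ]
  [ 0   0  1  -2   0 ]
  [ 0   0  0   0   1 ]
  [ 0   0  0   0  -1 ]
R4 → R4 + R3
  [ 1  -2  0  -1  0 ]
  [ 0   0  1  -2  0 ]
  [ 0   0  0   0  1 ]
  [ 0   0  0   0  0 ]

-2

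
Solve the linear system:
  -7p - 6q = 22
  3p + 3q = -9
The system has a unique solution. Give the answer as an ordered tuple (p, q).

(-4, 1)

Form the augmented matrix and row-reduce:
  [ -7  -6  |  22 ]
  [  3   3  |  -9 ]
r1 := -1/7·r1
r2 := r2 − 3·r1
r2 := 7/3·r2
r1 := r1 − 6/7·r2
Reading off the last column: p = -4, q = 1.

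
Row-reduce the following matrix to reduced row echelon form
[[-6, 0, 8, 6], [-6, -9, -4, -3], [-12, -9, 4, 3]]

[[1, 0, -4/3, -1], [0, 1, 4/3, 1], [0, 0, 0, 0]]

ρ1 -> -1/6·ρ1
  [   1   0  -4/3  -1 ]
  [  -6  -9    -4  -3 ]
  [ -12  -9     4   3 ]
ρ2 -> ρ2 + 6·ρ1
  [   1   0  -4/3  -1 ]
  [   0  -9   -12  -9 ]
  [ -12  -9     4   3 ]
ρ3 -> ρ3 + 12·ρ1
  [ 1   0  -4/3  -1 ]
  [ 0  -9   -12  -9 ]
  [ 0  -9   -12  -9 ]
ρ2 -> -1/9·ρ2
  [ 1   0  -4/3  -1 ]
  [ 0   1   4/3   1 ]
  [ 0  -9   -12  -9 ]
ρ3 -> ρ3 + 9·ρ2
  [ 1  0  -4/3  -1 ]
  [ 0  1   4/3   1 ]
  [ 0  0     0   0 ]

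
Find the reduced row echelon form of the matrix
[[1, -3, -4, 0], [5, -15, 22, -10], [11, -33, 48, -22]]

[[1, -3, 0, 0], [0, 0, 1, 0], [0, 0, 0, 1]]

R2 → R2 − 5·R1
  [  1   -3  -4    0 ]
  [  0    0  42  -10 ]
  [ 11  -33  48  -22 ]
R3 → R3 − 11·R1
  [ 1  -3  -4    0 ]
  [ 0   0  42  -10 ]
  [ 0   0  92  -22 ]
R2 → 1/42·R2
  [ 1  -3  -4      0 ]
  [ 0   0   1  -5/21 ]
  [ 0   0  92    -22 ]
R3 → R3 − 92·R2
  [ 1  -3  -4      0 ]
  [ 0   0   1  -5/21 ]
  [ 0   0   0  -2/21 ]
R3 → -21/2·R3
  [ 1  -3  -4      0 ]
  [ 0   0   1  -5/21 ]
  [ 0   0   0      1 ]
R2 → R2 + 5/21·R3
  [ 1  -3  -4  0 ]
  [ 0   0   1  0 ]
  [ 0   0   0  1 ]
R1 → R1 + 4·R2
  [ 1  -3  0  0 ]
  [ 0   0  1  0 ]
  [ 0   0  0  1 ]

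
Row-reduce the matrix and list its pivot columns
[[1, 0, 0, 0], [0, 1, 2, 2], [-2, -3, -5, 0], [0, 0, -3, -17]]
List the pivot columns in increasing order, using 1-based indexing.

1, 2, 3, 4

Add 2 times ρ1 to ρ3.
Add 3 times ρ2 to ρ3.
Add 3 times ρ3 to ρ4.
Subtract 6 times ρ4 from ρ3.
Subtract 2 times ρ4 from ρ2.
Subtract 2 times ρ3 from ρ2.
Pivot columns are the columns containing a leading 1.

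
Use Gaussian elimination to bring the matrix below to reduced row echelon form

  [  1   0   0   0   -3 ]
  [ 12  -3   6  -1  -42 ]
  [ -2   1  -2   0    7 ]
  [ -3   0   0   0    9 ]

[[1, 0, 0, 0, -3], [0, 1, -2, 0, 1], [0, 0, 0, 1, 3], [0, 0, 0, 0, 0]]

Subtract 12 times ρ1 from ρ2.
  [  1   0   0   0  -3 ]
  [  0  -3   6  -1  -6 ]
  [ -2   1  -2   0   7 ]
  [ -3   0   0   0   9 ]
Add 2 times ρ1 to ρ3.
  [  1   0   0   0  -3 ]
  [  0  -3   6  -1  -6 ]
  [  0   1  -2   0   1 ]
  [ -3   0   0   0   9 ]
Add 3 times ρ1 to ρ4.
  [ 1   0   0   0  -3 ]
  [ 0  -3   6  -1  -6 ]
  [ 0   1  -2   0   1 ]
  [ 0   0   0   0   0 ]
Multiply ρ2 by -1/3.
  [ 1  0   0    0  -3 ]
  [ 0  1  -2  1/3   2 ]
  [ 0  1  -2    0   1 ]
  [ 0  0   0    0   0 ]
Subtract ρ2 from ρ3.
  [ 1  0   0     0  -3 ]
  [ 0  1  -2   1/3   2 ]
  [ 0  0   0  -1/3  -1 ]
  [ 0  0   0     0   0 ]
Multiply ρ3 by -3.
  [ 1  0   0    0  -3 ]
  [ 0  1  -2  1/3   2 ]
  [ 0  0   0    1   3 ]
  [ 0  0   0    0   0 ]
Subtract 1/3 times ρ3 from ρ2.
  [ 1  0   0  0  -3 ]
  [ 0  1  -2  0   1 ]
  [ 0  0   0  1   3 ]
  [ 0  0   0  0   0 ]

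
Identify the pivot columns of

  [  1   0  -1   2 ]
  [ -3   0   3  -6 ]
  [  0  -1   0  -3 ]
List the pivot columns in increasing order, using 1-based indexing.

1, 2

Add 3 times R1 to R2.
Swap R2 and R3.
Multiply R2 by -1.
Pivot columns are the columns containing a leading 1.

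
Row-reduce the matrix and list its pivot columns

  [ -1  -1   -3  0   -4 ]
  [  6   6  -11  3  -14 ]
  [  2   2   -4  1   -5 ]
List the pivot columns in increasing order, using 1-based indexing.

1, 3, 4

r1 ← -1·r1
  [ 1  1    3  0    4 ]
  [ 6  6  -11  3  -14 ]
  [ 2  2   -4  1   -5 ]
r2 ← r2 − 6·r1
  [ 1  1    3  0    4 ]
  [ 0  0  -29  3  -38 ]
  [ 2  2   -4  1   -5 ]
r3 ← r3 − 2·r1
  [ 1  1    3  0    4 ]
  [ 0  0  -29  3  -38 ]
  [ 0  0  -10  1  -13 ]
r2 ← -1/29·r2
  [ 1  1    3      0      4 ]
  [ 0  0    1  -3/29  38/29 ]
  [ 0  0  -10      1    -13 ]
r3 ← r3 + 10·r2
  [ 1  1  3      0      4 ]
  [ 0  0  1  -3/29  38/29 ]
  [ 0  0  0  -1/29   3/29 ]
r3 ← -29·r3
  [ 1  1  3      0      4 ]
  [ 0  0  1  -3/29  38/29 ]
  [ 0  0  0      1     -3 ]
r2 ← r2 + 3/29·r3
  [ 1  1  3  0   4 ]
  [ 0  0  1  0   1 ]
  [ 0  0  0  1  -3 ]
r1 ← r1 − 3·r2
  [ 1  1  0  0   1 ]
  [ 0  0  1  0   1 ]
  [ 0  0  0  1  -3 ]
Pivot columns are the columns containing a leading 1.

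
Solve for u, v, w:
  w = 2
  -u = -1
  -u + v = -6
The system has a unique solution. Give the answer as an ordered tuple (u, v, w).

Form the augmented matrix and row-reduce:
  [  0  0  1  |   2 ]
  [ -1  0  0  |  -1 ]
  [ -1  1  0  |  -6 ]
Swap r1 and r2.
Multiply r1 by -1.
Add r1 to r3.
Swap r2 and r3.
Reading off the last column: u = 1, v = -5, w = 2.

(1, -5, 2)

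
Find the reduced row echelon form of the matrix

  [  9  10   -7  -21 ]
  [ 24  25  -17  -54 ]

r1 → 1/9·r1
  [  1  10/9  -7/9  -7/3 ]
  [ 24    25   -17   -54 ]
r2 → r2 − 24·r1
  [ 1  10/9  -7/9  -7/3 ]
  [ 0  -5/3   5/3     2 ]
r2 → -3/5·r2
  [ 1  10/9  -7/9  -7/3 ]
  [ 0     1    -1  -6/5 ]
r1 → r1 − 10/9·r2
  [ 1  0  1/3    -1 ]
  [ 0  1   -1  -6/5 ]

[[1, 0, 1/3, -1], [0, 1, -1, -6/5]]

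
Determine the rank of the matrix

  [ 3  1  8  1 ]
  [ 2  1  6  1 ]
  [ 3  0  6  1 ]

rank = 3

R1 ← 1/3·R1
  [ 1  1/3  8/3  1/3 ]
  [ 2    1    6    1 ]
  [ 3    0    6    1 ]
R2 ← R2 − 2·R1
  [ 1  1/3  8/3  1/3 ]
  [ 0  1/3  2/3  1/3 ]
  [ 3    0    6    1 ]
R3 ← R3 − 3·R1
  [ 1  1/3  8/3  1/3 ]
  [ 0  1/3  2/3  1/3 ]
  [ 0   -1   -2    0 ]
R2 ← 3·R2
  [ 1  1/3  8/3  1/3 ]
  [ 0    1    2    1 ]
  [ 0   -1   -2    0 ]
R3 ← R3 + R2
  [ 1  1/3  8/3  1/3 ]
  [ 0    1    2    1 ]
  [ 0    0    0    1 ]
R2 ← R2 − R3
  [ 1  1/3  8/3  1/3 ]
  [ 0    1    2    0 ]
  [ 0    0    0    1 ]
R1 ← R1 − 1/3·R3
  [ 1  1/3  8/3  0 ]
  [ 0    1    2  0 ]
  [ 0    0    0  1 ]
R1 ← R1 − 1/3·R2
  [ 1  0  2  0 ]
  [ 0  1  2  0 ]
  [ 0  0  0  1 ]
The reduced form has 3 nonzero rows.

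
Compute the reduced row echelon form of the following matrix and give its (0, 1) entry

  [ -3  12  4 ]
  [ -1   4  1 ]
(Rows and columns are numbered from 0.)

-4

r1 := -1/3·r1
  [  1  -4  -4/3 ]
  [ -1   4     1 ]
r2 := r2 + r1
  [ 1  -4  -4/3 ]
  [ 0   0  -1/3 ]
r2 := -3·r2
  [ 1  -4  -4/3 ]
  [ 0   0     1 ]
r1 := r1 + 4/3·r2
  [ 1  -4  0 ]
  [ 0   0  1 ]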